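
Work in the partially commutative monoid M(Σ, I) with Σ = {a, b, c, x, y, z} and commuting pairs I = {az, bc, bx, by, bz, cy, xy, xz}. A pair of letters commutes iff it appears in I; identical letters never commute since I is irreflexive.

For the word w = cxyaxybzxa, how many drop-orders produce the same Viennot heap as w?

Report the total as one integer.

126

piece 0:c — minimal
piece 1:x rests on {0:c}
piece 2:y — minimal
piece 3:a rests on {1:x, 2:y}
piece 4:x rests on {3:a}
piece 5:y rests on {3:a}
piece 6:b rests on {3:a}
piece 7:z rests on {5:y}
piece 8:x rests on {4:x}
piece 9:a rests on {5:y, 6:b, 8:x}
minimal pieces: {0:c, 2:y}
ways to finish when only these pieces remain (= sum over removing one remaining piece with nothing left below it):
  1 left: {7}→1  {9}→1
  2 left: {6,9}→1  {7,9}→2  {8,9}→1
  3 left: {4,8,9}→1  {5,7,9}→2  {6,7,9}→3  {6,8,9}→2  {7,8,9}→3
  4 left: {4,6,8,9}→3  {4,7,8,9}→4  {5,6,7,9}→5  {5,7,8,9}→5  {6,7,8,9}→8
  5 left: {4,5,7,8,9}→9  {4,6,7,8,9}→15  {5,6,7,8,9}→18
  6 left: {4,5,6,7,8,9}→42
  7 left: {3,4,5,6,7,8,9}→42
  8 left: {1,3,4,5,6,7,8,9}→42  {2,3,4,5,6,7,8,9}→42
  placing 0:c first → 84 extensions
  placing 2:y first → 42 extensions
total linear extensions = 126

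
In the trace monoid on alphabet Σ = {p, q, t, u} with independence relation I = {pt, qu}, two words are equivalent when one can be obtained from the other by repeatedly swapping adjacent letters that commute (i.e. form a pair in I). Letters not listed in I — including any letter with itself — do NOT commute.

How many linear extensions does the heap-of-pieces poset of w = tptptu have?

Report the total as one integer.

10

piece 0:t — minimal
piece 1:p — minimal
piece 2:t rests on {0:t}
piece 3:p rests on {1:p}
piece 4:t rests on {2:t}
piece 5:u rests on {3:p, 4:t}
minimal pieces: {0:t, 1:p}
ways to finish when only these pieces remain (= sum over removing one remaining piece with nothing left below it):
  1 left: {5}→1
  2 left: {3,5}→1  {4,5}→1
  3 left: {1,3,5}→1  {2,4,5}→1  {3,4,5}→2
  4 left: {0,2,4,5}→1  {1,3,4,5}→3  {2,3,4,5}→3
  placing 0:t first → 6 extensions
  placing 1:p first → 4 extensions
total linear extensions = 10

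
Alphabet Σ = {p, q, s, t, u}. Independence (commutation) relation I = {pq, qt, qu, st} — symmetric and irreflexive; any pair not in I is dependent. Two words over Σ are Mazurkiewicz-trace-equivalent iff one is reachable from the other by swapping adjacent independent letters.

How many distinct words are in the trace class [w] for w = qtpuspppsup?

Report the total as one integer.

4

#0=q has no predecessor
#1=t has no predecessor
#2=p depends on [1:t]
#3=u depends on [2:p]
#4=s depends on [0:q, 3:u]
#5=p depends on [4:s]
#6=p depends on [5:p]
#7=p depends on [6:p]
#8=s depends on [7:p]
#9=u depends on [8:s]
#10=p depends on [9:u]
sources: [0:q, 1:t]
N(rest) = Σ N(rest − s) over sources s of rest; N(one piece) = 1:
  size 1 → [10]=1
  size 2 → [9,10]=1
  size 3 → [8,9,10]=1
  size 4 → [7,8,9,10]=1
  size 5 → [6,7,8,9,10]=1
  size 6 → [5,6,7,8,9,10]=1
  size 7 → [4,5,6,7,8,9,10]=1
  size 8 → [0,4,5,6,7,8,9,10]=1  [3,4,5,6,7,8,9,10]=1
  size 9 → [0,3,4,5,6,7,8,9,10]=2  [2,3,4,5,6,7,8,9,10]=1
  first=0(q) contributes 1
  first=1(t) contributes 3
|[w]| = 4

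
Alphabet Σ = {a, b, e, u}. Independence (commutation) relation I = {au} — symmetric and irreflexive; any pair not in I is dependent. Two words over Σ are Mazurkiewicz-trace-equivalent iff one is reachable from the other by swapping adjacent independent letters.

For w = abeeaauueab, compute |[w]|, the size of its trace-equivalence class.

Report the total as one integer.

piece 0:a — minimal
piece 1:b rests on {0:a}
piece 2:e rests on {1:b}
piece 3:e rests on {2:e}
piece 4:a rests on {3:e}
piece 5:a rests on {4:a}
piece 6:u rests on {3:e}
piece 7:u rests on {6:u}
piece 8:e rests on {5:a, 7:u}
piece 9:a rests on {8:e}
piece 10:b rests on {9:a}
minimal pieces: {0:a}
ways to finish when only these pieces remain (= sum over removing one remaining piece with nothing left below it):
  1 left: {10}→1
  2 left: {9,10}→1
  3 left: {8,9,10}→1
  4 left: {5,8,9,10}→1  {7,8,9,10}→1
  5 left: {4,5,8,9,10}→1  {5,7,8,9,10}→2  {6,7,8,9,10}→1
  6 left: {4,5,7,8,9,10}→3  {5,6,7,8,9,10}→3
  7 left: {4,5,6,7,8,9,10}→6
  8 left: {3,4,5,6,7,8,9,10}→6
  9 left: {2,3,4,5,6,7,8,9,10}→6
  placing 0:a first → 6 extensions

6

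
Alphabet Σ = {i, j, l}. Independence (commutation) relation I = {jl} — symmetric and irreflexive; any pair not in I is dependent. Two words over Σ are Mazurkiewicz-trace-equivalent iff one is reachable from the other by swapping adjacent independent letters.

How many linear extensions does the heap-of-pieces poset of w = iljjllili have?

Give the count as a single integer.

10

drop 0:i onto floor
drop 1:l onto {0:i}
drop 2:j onto {0:i}
drop 3:j onto {2:j}
drop 4:l onto {1:l}
drop 5:l onto {4:l}
drop 6:i onto {3:j, 5:l}
drop 7:l onto {6:i}
drop 8:i onto {7:l}
ground layer = {0:i}
drop-orders for the pieces not yet dropped (sum over which currently-grounded one goes next):
  1 to go: {8} 1
  2 to go: {7,8} 1
  3 to go: {6,7,8} 1
  4 to go: {3,6,7,8} 1  {5,6,7,8} 1
  5 to go: {2,3,6,7,8} 1  {3,5,6,7,8} 2  {4,5,6,7,8} 1
  6 to go: {1,4,5,6,7,8} 1  {2,3,5,6,7,8} 3  {3,4,5,6,7,8} 3
  7 to go: {1,3,4,5,6,7,8} 4  {2,3,4,5,6,7,8} 6
  if 0:i drops first: 10 orders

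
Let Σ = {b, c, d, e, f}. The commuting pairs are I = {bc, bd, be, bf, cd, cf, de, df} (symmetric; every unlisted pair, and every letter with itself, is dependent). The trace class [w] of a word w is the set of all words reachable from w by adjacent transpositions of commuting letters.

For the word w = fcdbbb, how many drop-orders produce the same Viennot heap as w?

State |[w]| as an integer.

120

piece 0:f — minimal
piece 1:c — minimal
piece 2:d — minimal
piece 3:b — minimal
piece 4:b rests on {3:b}
piece 5:b rests on {4:b}
minimal pieces: {0:f, 1:c, 2:d, 3:b}
ways to finish when only these pieces remain (= sum over removing one remaining piece with nothing left below it):
  1 left: {0}→1  {1}→1  {2}→1  {5}→1
  2 left: {0,1}→2  {0,2}→2  {0,5}→2  {1,2}→2  {1,5}→2  {2,5}→2  {4,5}→1
  3 left: {0,1,2}→6  {0,1,5}→6  {0,2,5}→6  {0,4,5}→3  {1,2,5}→6  {1,4,5}→3  {2,4,5}→3  {3,4,5}→1
  4 left: {0,1,2,5}→24  {0,1,4,5}→12  {0,2,4,5}→12  {0,3,4,5}→4  {1,2,4,5}→12  {1,3,4,5}→4  {2,3,4,5}→4
  placing 0:f first → 20 extensions
  placing 1:c first → 20 extensions
  placing 2:d first → 20 extensions
  placing 3:b first → 60 extensions
total linear extensions = 120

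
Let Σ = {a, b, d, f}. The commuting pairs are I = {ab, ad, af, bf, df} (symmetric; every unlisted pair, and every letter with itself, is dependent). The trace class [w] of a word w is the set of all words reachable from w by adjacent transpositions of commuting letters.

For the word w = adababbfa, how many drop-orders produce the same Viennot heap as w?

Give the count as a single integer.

piece 0:a — minimal
piece 1:d — minimal
piece 2:a rests on {0:a}
piece 3:b rests on {1:d}
piece 4:a rests on {2:a}
piece 5:b rests on {3:b}
piece 6:b rests on {5:b}
piece 7:f — minimal
piece 8:a rests on {4:a}
minimal pieces: {0:a, 1:d, 7:f}
ways to finish when only these pieces remain (= sum over removing one remaining piece with nothing left below it):
  1 left: {6}→1  {7}→1  {8}→1
  2 left: {4,8}→1  {5,6}→1  {6,7}→2  {6,8}→2  {7,8}→2
  3 left: {2,4,8}→1  {3,5,6}→1  {4,6,8}→3  {4,7,8}→3  {5,6,7}→3  {5,6,8}→3  {6,7,8}→6
  4 left: {0,2,4,8}→1  {1,3,5,6}→1  {2,4,6,8}→4  {2,4,7,8}→4  {3,5,6,7}→4  {3,5,6,8}→4  {4,5,6,8}→6  {4,6,7,8}→12  {5,6,7,8}→12
  5 left: {0,2,4,6,8}→5  {0,2,4,7,8}→5  {1,3,5,6,7}→5  {1,3,5,6,8}→5  {2,4,5,6,8}→10  {2,4,6,7,8}→20  {3,4,5,6,8}→10  {3,5,6,7,8}→20  {4,5,6,7,8}→30
  6 left: {0,2,4,5,6,8}→15  {0,2,4,6,7,8}→30  {1,3,4,5,6,8}→15  {1,3,5,6,7,8}→30  {2,3,4,5,6,8}→20  {2,4,5,6,7,8}→60  {3,4,5,6,7,8}→60
  7 left: {0,2,3,4,5,6,8}→35  {0,2,4,5,6,7,8}→105  {1,2,3,4,5,6,8}→35  {1,3,4,5,6,7,8}→105  {2,3,4,5,6,7,8}→140
  placing 0:a first → 280 extensions
  placing 1:d first → 280 extensions
  placing 7:f first → 70 extensions
total linear extensions = 630

630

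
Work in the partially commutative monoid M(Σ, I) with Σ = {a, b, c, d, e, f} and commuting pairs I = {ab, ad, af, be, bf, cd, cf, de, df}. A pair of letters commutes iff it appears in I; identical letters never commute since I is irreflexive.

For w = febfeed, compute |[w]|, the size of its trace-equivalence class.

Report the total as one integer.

drop 0:f onto floor
drop 1:e onto {0:f}
drop 2:b onto floor
drop 3:f onto {1:e}
drop 4:e onto {3:f}
drop 5:e onto {4:e}
drop 6:d onto {2:b}
ground layer = {0:f, 2:b}
drop-orders for the pieces not yet dropped (sum over which currently-grounded one goes next):
  1 to go: {5} 1  {6} 1
  2 to go: {2,6} 1  {4,5} 1  {5,6} 2
  3 to go: {2,5,6} 3  {3,4,5} 1  {4,5,6} 3
  4 to go: {1,3,4,5} 1  {2,4,5,6} 6  {3,4,5,6} 4
  5 to go: {0,1,3,4,5} 1  {1,3,4,5,6} 5  {2,3,4,5,6} 10
  if 0:f drops first: 15 orders
  if 2:b drops first: 6 orders
heap linearizations: 21

21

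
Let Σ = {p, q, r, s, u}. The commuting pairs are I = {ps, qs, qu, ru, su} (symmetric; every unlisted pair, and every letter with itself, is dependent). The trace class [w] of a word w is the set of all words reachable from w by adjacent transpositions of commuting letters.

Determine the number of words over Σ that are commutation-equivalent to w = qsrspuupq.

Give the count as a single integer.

12

#0=q has no predecessor
#1=s has no predecessor
#2=r depends on [0:q, 1:s]
#3=s depends on [2:r]
#4=p depends on [2:r]
#5=u depends on [4:p]
#6=u depends on [5:u]
#7=p depends on [6:u]
#8=q depends on [7:p]
sources: [0:q, 1:s]
N(rest) = Σ N(rest − s) over sources s of rest; N(one piece) = 1:
  size 1 → [3]=1  [8]=1
  size 2 → [3,8]=2  [7,8]=1
  size 3 → [3,7,8]=3  [6,7,8]=1
  size 4 → [3,6,7,8]=4  [5,6,7,8]=1
  size 5 → [3,5,6,7,8]=5  [4,5,6,7,8]=1
  size 6 → [3,4,5,6,7,8]=6
  size 7 → [2,3,4,5,6,7,8]=6
  first=0(q) contributes 6
  first=1(s) contributes 6
|[w]| = 12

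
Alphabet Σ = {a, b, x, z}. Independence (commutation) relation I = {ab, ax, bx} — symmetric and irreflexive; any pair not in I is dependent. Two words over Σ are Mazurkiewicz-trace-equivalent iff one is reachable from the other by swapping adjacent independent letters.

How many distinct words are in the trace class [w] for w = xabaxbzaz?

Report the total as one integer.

90

#0=x has no predecessor
#1=a has no predecessor
#2=b has no predecessor
#3=a depends on [1:a]
#4=x depends on [0:x]
#5=b depends on [2:b]
#6=z depends on [3:a, 4:x, 5:b]
#7=a depends on [6:z]
#8=z depends on [7:a]
sources: [0:x, 1:a, 2:b]
N(rest) = Σ N(rest − s) over sources s of rest; N(one piece) = 1:
  size 1 → [8]=1
  size 2 → [7,8]=1
  size 3 → [6,7,8]=1
  size 4 → [3,6,7,8]=1  [4,6,7,8]=1  [5,6,7,8]=1
  size 5 → [0,4,6,7,8]=1  [1,3,6,7,8]=1  [2,5,6,7,8]=1  [3,4,6,7,8]=2  [3,5,6,7,8]=2  [4,5,6,7,8]=2
  size 6 → [0,3,4,6,7,8]=3  [0,4,5,6,7,8]=3  [1,3,4,6,7,8]=3  [1,3,5,6,7,8]=3  [2,3,5,6,7,8]=3  [2,4,5,6,7,8]=3  [3,4,5,6,7,8]=6
  size 7 → [0,1,3,4,6,7,8]=6  [0,2,4,5,6,7,8]=6  [0,3,4,5,6,7,8]=12  [1,2,3,5,6,7,8]=6  [1,3,4,5,6,7,8]=12  [2,3,4,5,6,7,8]=12
  first=0(x) contributes 30
  first=1(a) contributes 30
  first=2(b) contributes 30
|[w]| = 90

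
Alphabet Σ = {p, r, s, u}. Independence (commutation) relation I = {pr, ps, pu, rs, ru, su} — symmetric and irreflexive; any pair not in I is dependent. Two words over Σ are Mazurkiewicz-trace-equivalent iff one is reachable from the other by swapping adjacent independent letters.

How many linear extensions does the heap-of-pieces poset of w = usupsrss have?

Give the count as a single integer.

drop 0:u onto floor
drop 1:s onto floor
drop 2:u onto {0:u}
drop 3:p onto floor
drop 4:s onto {1:s}
drop 5:r onto floor
drop 6:s onto {4:s}
drop 7:s onto {6:s}
ground layer = {0:u, 1:s, 3:p, 5:r}
drop-orders for the pieces not yet dropped (sum over which currently-grounded one goes next):
  1 to go: {2} 1  {3} 1  {5} 1  {7} 1
  2 to go: {0,2} 1  {2,3} 2  {2,5} 2  {2,7} 2  {3,5} 2  {3,7} 2  {5,7} 2  {6,7} 1
  3 to go: {0,2,3} 3  {0,2,5} 3  {0,2,7} 3  {2,3,5} 6  {2,3,7} 6  {2,5,7} 6  {2,6,7} 3  {3,5,7} 6  {3,6,7} 3  {4,6,7} 1  {5,6,7} 3
  4 to go: {0,2,3,5} 12  {0,2,3,7} 12  {0,2,5,7} 12  {0,2,6,7} 6  {1,4,6,7} 1  {2,3,5,7} 24  {2,3,6,7} 12  {2,4,6,7} 4  {2,5,6,7} 12  {3,4,6,7} 4  {3,5,6,7} 12  {4,5,6,7} 4
  5 to go: {0,2,3,5,7} 60  {0,2,3,6,7} 30  {0,2,4,6,7} 10  {0,2,5,6,7} 30  {1,2,4,6,7} 5  {1,3,4,6,7} 5  {1,4,5,6,7} 5  {2,3,4,6,7} 20  {2,3,5,6,7} 60  {2,4,5,6,7} 20  {3,4,5,6,7} 20
  6 to go: {0,1,2,4,6,7} 15  {0,2,3,4,6,7} 60  {0,2,3,5,6,7} 180  {0,2,4,5,6,7} 60  {1,2,3,4,6,7} 30  {1,2,4,5,6,7} 30  {1,3,4,5,6,7} 30  {2,3,4,5,6,7} 120
  if 0:u drops first: 210 orders
  if 1:s drops first: 420 orders
  if 3:p drops first: 105 orders
  if 5:r drops first: 105 orders
heap linearizations: 840

840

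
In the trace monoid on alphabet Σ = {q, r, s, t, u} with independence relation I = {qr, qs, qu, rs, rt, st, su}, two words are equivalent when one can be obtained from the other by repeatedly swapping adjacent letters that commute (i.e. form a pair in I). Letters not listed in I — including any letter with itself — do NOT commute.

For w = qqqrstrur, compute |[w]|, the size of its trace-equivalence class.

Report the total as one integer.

piece 0:q — minimal
piece 1:q rests on {0:q}
piece 2:q rests on {1:q}
piece 3:r — minimal
piece 4:s — minimal
piece 5:t rests on {2:q}
piece 6:r rests on {3:r}
piece 7:u rests on {5:t, 6:r}
piece 8:r rests on {7:u}
minimal pieces: {0:q, 3:r, 4:s}
ways to finish when only these pieces remain (= sum over removing one remaining piece with nothing left below it):
  1 left: {4}→1  {8}→1
  2 left: {4,8}→2  {7,8}→1
  3 left: {4,7,8}→3  {5,7,8}→1  {6,7,8}→1
  4 left: {2,5,7,8}→1  {3,6,7,8}→1  {4,5,7,8}→4  {4,6,7,8}→4  {5,6,7,8}→2
  5 left: {1,2,5,7,8}→1  {2,4,5,7,8}→5  {2,5,6,7,8}→3  {3,4,6,7,8}→5  {3,5,6,7,8}→3  {4,5,6,7,8}→10
  6 left: {0,1,2,5,7,8}→1  {1,2,4,5,7,8}→6  {1,2,5,6,7,8}→4  {2,3,5,6,7,8}→6  {2,4,5,6,7,8}→18  {3,4,5,6,7,8}→18
  7 left: {0,1,2,4,5,7,8}→7  {0,1,2,5,6,7,8}→5  {1,2,3,5,6,7,8}→10  {1,2,4,5,6,7,8}→28  {2,3,4,5,6,7,8}→42
  placing 0:q first → 80 extensions
  placing 3:r first → 40 extensions
  placing 4:s first → 15 extensions
total linear extensions = 135

135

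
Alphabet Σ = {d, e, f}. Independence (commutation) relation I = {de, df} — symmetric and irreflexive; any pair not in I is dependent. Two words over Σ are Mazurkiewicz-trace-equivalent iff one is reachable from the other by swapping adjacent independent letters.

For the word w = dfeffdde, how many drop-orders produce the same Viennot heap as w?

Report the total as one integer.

0(d) covers ∅
1(f) covers ∅
2(e) covers 1:f
3(f) covers 2:e
4(f) covers 3:f
5(d) covers 0:d
6(d) covers 5:d
7(e) covers 4:f
floor of heap: 0:d, 1:f
completions by unplaced set U, small U first (add the entries for U minus each lowest piece of U):
  |U|=1: {6}:1  {7}:1
  |U|=2: {4,7}:1  {5,6}:1  {6,7}:2
  |U|=3: {0,5,6}:1  {3,4,7}:1  {4,6,7}:3  {5,6,7}:3
  |U|=4: {0,5,6,7}:4  {2,3,4,7}:1  {3,4,6,7}:4  {4,5,6,7}:6
  |U|=5: {0,4,5,6,7}:10  {1,2,3,4,7}:1  {2,3,4,6,7}:5  {3,4,5,6,7}:10
  |U|=6: {0,3,4,5,6,7}:20  {1,2,3,4,6,7}:6  {2,3,4,5,6,7}:15
  start at 0(d): 21
  start at 1(f): 35
sum over floor = 56

56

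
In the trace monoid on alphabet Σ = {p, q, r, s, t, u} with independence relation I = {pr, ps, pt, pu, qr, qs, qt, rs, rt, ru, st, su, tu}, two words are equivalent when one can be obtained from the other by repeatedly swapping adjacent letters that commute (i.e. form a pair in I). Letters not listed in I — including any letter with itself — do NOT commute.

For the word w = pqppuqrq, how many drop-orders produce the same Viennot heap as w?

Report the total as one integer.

#0=p has no predecessor
#1=q depends on [0:p]
#2=p depends on [1:q]
#3=p depends on [2:p]
#4=u depends on [1:q]
#5=q depends on [3:p, 4:u]
#6=r has no predecessor
#7=q depends on [5:q]
sources: [0:p, 6:r]
N(rest) = Σ N(rest − s) over sources s of rest; N(one piece) = 1:
  size 1 → [6]=1  [7]=1
  size 2 → [5,7]=1  [6,7]=2
  size 3 → [3,5,7]=1  [4,5,7]=1  [5,6,7]=3
  size 4 → [2,3,5,7]=1  [3,4,5,7]=2  [3,5,6,7]=4  [4,5,6,7]=4
  size 5 → [2,3,4,5,7]=3  [2,3,5,6,7]=5  [3,4,5,6,7]=10
  size 6 → [1,2,3,4,5,7]=3  [2,3,4,5,6,7]=18
  first=0(p) contributes 21
  first=6(r) contributes 3
|[w]| = 24

24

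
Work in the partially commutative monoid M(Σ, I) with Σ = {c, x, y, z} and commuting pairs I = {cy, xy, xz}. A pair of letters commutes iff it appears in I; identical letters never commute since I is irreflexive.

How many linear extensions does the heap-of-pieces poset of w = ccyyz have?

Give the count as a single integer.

6

piece 0:c — minimal
piece 1:c rests on {0:c}
piece 2:y — minimal
piece 3:y rests on {2:y}
piece 4:z rests on {1:c, 3:y}
minimal pieces: {0:c, 2:y}
ways to finish when only these pieces remain (= sum over removing one remaining piece with nothing left below it):
  1 left: {4}→1
  2 left: {1,4}→1  {3,4}→1
  3 left: {0,1,4}→1  {1,3,4}→2  {2,3,4}→1
  placing 0:c first → 3 extensions
  placing 2:y first → 3 extensions
total linear extensions = 6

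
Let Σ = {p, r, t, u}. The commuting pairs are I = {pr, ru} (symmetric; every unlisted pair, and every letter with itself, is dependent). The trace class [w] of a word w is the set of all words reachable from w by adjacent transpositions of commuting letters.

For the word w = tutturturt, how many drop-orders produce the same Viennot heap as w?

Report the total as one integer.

0(t) covers ∅
1(u) covers 0:t
2(t) covers 1:u
3(t) covers 2:t
4(u) covers 3:t
5(r) covers 3:t
6(t) covers 4:u, 5:r
7(u) covers 6:t
8(r) covers 6:t
9(t) covers 7:u, 8:r
floor of heap: 0:t
completions by unplaced set U, small U first (add the entries for U minus each lowest piece of U):
  |U|=1: {9}:1
  |U|=2: {7,9}:1  {8,9}:1
  |U|=3: {7,8,9}:2
  |U|=4: {6,7,8,9}:2
  |U|=5: {4,6,7,8,9}:2  {5,6,7,8,9}:2
  |U|=6: {4,5,6,7,8,9}:4
  |U|=7: {3,4,5,6,7,8,9}:4
  |U|=8: {2,3,4,5,6,7,8,9}:4
  start at 0(t): 4

4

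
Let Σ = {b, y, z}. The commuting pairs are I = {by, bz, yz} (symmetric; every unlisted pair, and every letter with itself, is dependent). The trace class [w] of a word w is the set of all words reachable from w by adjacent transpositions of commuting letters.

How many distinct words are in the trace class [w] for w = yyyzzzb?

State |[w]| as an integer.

140

0(y) covers ∅
1(y) covers 0:y
2(y) covers 1:y
3(z) covers ∅
4(z) covers 3:z
5(z) covers 4:z
6(b) covers ∅
floor of heap: 0:y, 3:z, 6:b
completions by unplaced set U, small U first (add the entries for U minus each lowest piece of U):
  |U|=1: {2}:1  {5}:1  {6}:1
  |U|=2: {1,2}:1  {2,5}:2  {2,6}:2  {4,5}:1  {5,6}:2
  |U|=3: {0,1,2}:1  {1,2,5}:3  {1,2,6}:3  {2,4,5}:3  {2,5,6}:6  {3,4,5}:1  {4,5,6}:3
  |U|=4: {0,1,2,5}:4  {0,1,2,6}:4  {1,2,4,5}:6  {1,2,5,6}:12  {2,3,4,5}:4  {2,4,5,6}:12  {3,4,5,6}:4
  |U|=5: {0,1,2,4,5}:10  {0,1,2,5,6}:20  {1,2,3,4,5}:10  {1,2,4,5,6}:30  {2,3,4,5,6}:20
  start at 0(y): 60
  start at 3(z): 60
  start at 6(b): 20
sum over floor = 140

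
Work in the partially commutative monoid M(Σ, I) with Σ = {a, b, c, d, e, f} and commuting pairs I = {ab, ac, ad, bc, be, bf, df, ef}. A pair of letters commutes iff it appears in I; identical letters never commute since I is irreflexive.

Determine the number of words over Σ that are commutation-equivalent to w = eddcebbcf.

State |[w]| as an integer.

15

0(e) covers ∅
1(d) covers 0:e
2(d) covers 1:d
3(c) covers 2:d
4(e) covers 3:c
5(b) covers 2:d
6(b) covers 5:b
7(c) covers 4:e
8(f) covers 7:c
floor of heap: 0:e
completions by unplaced set U, small U first (add the entries for U minus each lowest piece of U):
  |U|=1: {6}:1  {8}:1
  |U|=2: {5,6}:1  {6,8}:2  {7,8}:1
  |U|=3: {4,7,8}:1  {5,6,8}:3  {6,7,8}:3
  |U|=4: {3,4,7,8}:1  {4,6,7,8}:4  {5,6,7,8}:6
  |U|=5: {3,4,6,7,8}:5  {4,5,6,7,8}:10
  |U|=6: {3,4,5,6,7,8}:15
  |U|=7: {2,3,4,5,6,7,8}:15
  start at 0(e): 15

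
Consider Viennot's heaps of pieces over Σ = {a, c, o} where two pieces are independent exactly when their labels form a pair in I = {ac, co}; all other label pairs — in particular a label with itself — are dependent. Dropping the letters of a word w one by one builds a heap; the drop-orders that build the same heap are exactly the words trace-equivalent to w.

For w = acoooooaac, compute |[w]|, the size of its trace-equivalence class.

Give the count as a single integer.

#0=a has no predecessor
#1=c has no predecessor
#2=o depends on [0:a]
#3=o depends on [2:o]
#4=o depends on [3:o]
#5=o depends on [4:o]
#6=o depends on [5:o]
#7=a depends on [6:o]
#8=a depends on [7:a]
#9=c depends on [1:c]
sources: [0:a, 1:c]
N(rest) = Σ N(rest − s) over sources s of rest; N(one piece) = 1:
  size 1 → [8]=1  [9]=1
  size 2 → [1,9]=1  [7,8]=1  [8,9]=2
  size 3 → [1,8,9]=3  [6,7,8]=1  [7,8,9]=3
  size 4 → [1,7,8,9]=6  [5,6,7,8]=1  [6,7,8,9]=4
  size 5 → [1,6,7,8,9]=10  [4,5,6,7,8]=1  [5,6,7,8,9]=5
  size 6 → [1,5,6,7,8,9]=15  [3,4,5,6,7,8]=1  [4,5,6,7,8,9]=6
  size 7 → [1,4,5,6,7,8,9]=21  [2,3,4,5,6,7,8]=1  [3,4,5,6,7,8,9]=7
  size 8 → [0,2,3,4,5,6,7,8]=1  [1,3,4,5,6,7,8,9]=28  [2,3,4,5,6,7,8,9]=8
  first=0(a) contributes 36
  first=1(c) contributes 9
|[w]| = 45

45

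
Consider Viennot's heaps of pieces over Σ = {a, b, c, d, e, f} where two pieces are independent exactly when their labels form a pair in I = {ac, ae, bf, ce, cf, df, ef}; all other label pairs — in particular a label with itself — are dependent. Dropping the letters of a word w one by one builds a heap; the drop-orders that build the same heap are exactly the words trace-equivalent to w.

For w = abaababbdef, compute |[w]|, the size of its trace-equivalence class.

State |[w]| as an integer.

5

drop 0:a onto floor
drop 1:b onto {0:a}
drop 2:a onto {1:b}
drop 3:a onto {2:a}
drop 4:b onto {3:a}
drop 5:a onto {4:b}
drop 6:b onto {5:a}
drop 7:b onto {6:b}
drop 8:d onto {7:b}
drop 9:e onto {8:d}
drop 10:f onto {5:a}
ground layer = {0:a}
drop-orders for the pieces not yet dropped (sum over which currently-grounded one goes next):
  1 to go: {9} 1  {10} 1
  2 to go: {8,9} 1  {9,10} 2
  3 to go: {7,8,9} 1  {8,9,10} 3
  4 to go: {6,7,8,9} 1  {7,8,9,10} 4
  5 to go: {6,7,8,9,10} 5
  6 to go: {5,6,7,8,9,10} 5
  7 to go: {4,5,6,7,8,9,10} 5
  8 to go: {3,4,5,6,7,8,9,10} 5
  9 to go: {2,3,4,5,6,7,8,9,10} 5
  if 0:a drops first: 5 orders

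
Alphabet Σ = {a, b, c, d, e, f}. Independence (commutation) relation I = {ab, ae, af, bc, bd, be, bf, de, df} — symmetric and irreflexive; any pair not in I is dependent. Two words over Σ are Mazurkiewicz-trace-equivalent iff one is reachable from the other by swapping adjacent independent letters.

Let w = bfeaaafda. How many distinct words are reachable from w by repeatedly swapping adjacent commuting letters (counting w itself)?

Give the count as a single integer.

504

drop 0:b onto floor
drop 1:f onto floor
drop 2:e onto {1:f}
drop 3:a onto floor
drop 4:a onto {3:a}
drop 5:a onto {4:a}
drop 6:f onto {2:e}
drop 7:d onto {5:a}
drop 8:a onto {7:d}
ground layer = {0:b, 1:f, 3:a}
drop-orders for the pieces not yet dropped (sum over which currently-grounded one goes next):
  1 to go: {0} 1  {6} 1  {8} 1
  2 to go: {0,6} 2  {0,8} 2  {2,6} 1  {6,8} 2  {7,8} 1
  3 to go: {0,2,6} 3  {0,6,8} 6  {0,7,8} 3  {1,2,6} 1  {2,6,8} 3  {5,7,8} 1  {6,7,8} 3
  4 to go: {0,1,2,6} 4  {0,2,6,8} 12  {0,5,7,8} 4  {0,6,7,8} 12  {1,2,6,8} 4  {2,6,7,8} 6  {4,5,7,8} 1  {5,6,7,8} 4
  5 to go: {0,1,2,6,8} 20  {0,2,6,7,8} 30  {0,4,5,7,8} 5  {0,5,6,7,8} 20  {1,2,6,7,8} 10  {2,5,6,7,8} 10  {3,4,5,7,8} 1  {4,5,6,7,8} 5
  6 to go: {0,1,2,6,7,8} 60  {0,2,5,6,7,8} 60  {0,3,4,5,7,8} 6  {0,4,5,6,7,8} 30  {1,2,5,6,7,8} 20  {2,4,5,6,7,8} 15  {3,4,5,6,7,8} 6
  7 to go: {0,1,2,5,6,7,8} 140  {0,2,4,5,6,7,8} 105  {0,3,4,5,6,7,8} 42  {1,2,4,5,6,7,8} 35  {2,3,4,5,6,7,8} 21
  if 0:b drops first: 56 orders
  if 1:f drops first: 168 orders
  if 3:a drops first: 280 orders
heap linearizations: 504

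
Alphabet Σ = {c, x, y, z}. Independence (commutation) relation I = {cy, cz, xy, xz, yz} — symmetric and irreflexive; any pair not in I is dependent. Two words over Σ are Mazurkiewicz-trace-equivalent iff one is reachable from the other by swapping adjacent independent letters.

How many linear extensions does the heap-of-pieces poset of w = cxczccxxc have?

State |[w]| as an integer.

9

piece 0:c — minimal
piece 1:x rests on {0:c}
piece 2:c rests on {1:x}
piece 3:z — minimal
piece 4:c rests on {2:c}
piece 5:c rests on {4:c}
piece 6:x rests on {5:c}
piece 7:x rests on {6:x}
piece 8:c rests on {7:x}
minimal pieces: {0:c, 3:z}
ways to finish when only these pieces remain (= sum over removing one remaining piece with nothing left below it):
  1 left: {3}→1  {8}→1
  2 left: {3,8}→2  {7,8}→1
  3 left: {3,7,8}→3  {6,7,8}→1
  4 left: {3,6,7,8}→4  {5,6,7,8}→1
  5 left: {3,5,6,7,8}→5  {4,5,6,7,8}→1
  6 left: {2,4,5,6,7,8}→1  {3,4,5,6,7,8}→6
  7 left: {1,2,4,5,6,7,8}→1  {2,3,4,5,6,7,8}→7
  placing 0:c first → 8 extensions
  placing 3:z first → 1 extensions
total linear extensions = 9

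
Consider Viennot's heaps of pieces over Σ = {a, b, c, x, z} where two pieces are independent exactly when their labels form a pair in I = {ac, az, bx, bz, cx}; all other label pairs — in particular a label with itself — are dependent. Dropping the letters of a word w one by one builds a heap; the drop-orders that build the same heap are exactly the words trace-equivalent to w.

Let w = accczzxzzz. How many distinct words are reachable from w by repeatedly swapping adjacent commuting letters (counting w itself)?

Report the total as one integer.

6

piece 0:a — minimal
piece 1:c — minimal
piece 2:c rests on {1:c}
piece 3:c rests on {2:c}
piece 4:z rests on {3:c}
piece 5:z rests on {4:z}
piece 6:x rests on {0:a, 5:z}
piece 7:z rests on {6:x}
piece 8:z rests on {7:z}
piece 9:z rests on {8:z}
minimal pieces: {0:a, 1:c}
ways to finish when only these pieces remain (= sum over removing one remaining piece with nothing left below it):
  1 left: {9}→1
  2 left: {8,9}→1
  3 left: {7,8,9}→1
  4 left: {6,7,8,9}→1
  5 left: {0,6,7,8,9}→1  {5,6,7,8,9}→1
  6 left: {0,5,6,7,8,9}→2  {4,5,6,7,8,9}→1
  7 left: {0,4,5,6,7,8,9}→3  {3,4,5,6,7,8,9}→1
  8 left: {0,3,4,5,6,7,8,9}→4  {2,3,4,5,6,7,8,9}→1
  placing 0:a first → 1 extensions
  placing 1:c first → 5 extensions
total linear extensions = 6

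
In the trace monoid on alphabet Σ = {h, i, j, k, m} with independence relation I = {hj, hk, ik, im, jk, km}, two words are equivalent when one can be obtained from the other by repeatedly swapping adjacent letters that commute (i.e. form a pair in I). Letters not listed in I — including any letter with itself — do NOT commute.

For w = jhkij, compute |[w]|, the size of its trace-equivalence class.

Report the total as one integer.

0(j) covers ∅
1(h) covers ∅
2(k) covers ∅
3(i) covers 0:j, 1:h
4(j) covers 3:i
floor of heap: 0:j, 1:h, 2:k
completions by unplaced set U, small U first (add the entries for U minus each lowest piece of U):
  |U|=1: {2}:1  {4}:1
  |U|=2: {2,4}:2  {3,4}:1
  |U|=3: {0,3,4}:1  {1,3,4}:1  {2,3,4}:3
  start at 0(j): 4
  start at 1(h): 4
  start at 2(k): 2
sum over floor = 10

10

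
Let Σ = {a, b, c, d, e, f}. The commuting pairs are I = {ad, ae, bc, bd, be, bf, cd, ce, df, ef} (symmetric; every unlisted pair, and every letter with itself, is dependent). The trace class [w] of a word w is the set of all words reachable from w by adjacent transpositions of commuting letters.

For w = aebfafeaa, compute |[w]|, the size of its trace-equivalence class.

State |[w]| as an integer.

piece 0:a — minimal
piece 1:e — minimal
piece 2:b rests on {0:a}
piece 3:f rests on {0:a}
piece 4:a rests on {2:b, 3:f}
piece 5:f rests on {4:a}
piece 6:e rests on {1:e}
piece 7:a rests on {5:f}
piece 8:a rests on {7:a}
minimal pieces: {0:a, 1:e}
ways to finish when only these pieces remain (= sum over removing one remaining piece with nothing left below it):
  1 left: {6}→1  {8}→1
  2 left: {1,6}→1  {6,8}→2  {7,8}→1
  3 left: {1,6,8}→3  {5,7,8}→1  {6,7,8}→3
  4 left: {1,6,7,8}→6  {4,5,7,8}→1  {5,6,7,8}→4
  5 left: {1,5,6,7,8}→10  {2,4,5,7,8}→1  {3,4,5,7,8}→1  {4,5,6,7,8}→5
  6 left: {1,4,5,6,7,8}→15  {2,3,4,5,7,8}→2  {2,4,5,6,7,8}→6  {3,4,5,6,7,8}→6
  7 left: {0,2,3,4,5,7,8}→2  {1,2,4,5,6,7,8}→21  {1,3,4,5,6,7,8}→21  {2,3,4,5,6,7,8}→14
  placing 0:a first → 56 extensions
  placing 1:e first → 16 extensions
total linear extensions = 72

72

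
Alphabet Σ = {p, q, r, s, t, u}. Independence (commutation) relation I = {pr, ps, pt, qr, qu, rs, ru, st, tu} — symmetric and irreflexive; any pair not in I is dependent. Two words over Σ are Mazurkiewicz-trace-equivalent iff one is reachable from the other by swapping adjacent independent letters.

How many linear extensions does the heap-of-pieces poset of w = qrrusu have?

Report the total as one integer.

30

#0=q has no predecessor
#1=r has no predecessor
#2=r depends on [1:r]
#3=u has no predecessor
#4=s depends on [0:q, 3:u]
#5=u depends on [4:s]
sources: [0:q, 1:r, 3:u]
N(rest) = Σ N(rest − s) over sources s of rest; N(one piece) = 1:
  size 1 → [2]=1  [5]=1
  size 2 → [1,2]=1  [2,5]=2  [4,5]=1
  size 3 → [0,4,5]=1  [1,2,5]=3  [2,4,5]=3  [3,4,5]=1
  size 4 → [0,2,4,5]=4  [0,3,4,5]=2  [1,2,4,5]=6  [2,3,4,5]=4
  first=0(q) contributes 10
  first=1(r) contributes 10
  first=3(u) contributes 10
|[w]| = 30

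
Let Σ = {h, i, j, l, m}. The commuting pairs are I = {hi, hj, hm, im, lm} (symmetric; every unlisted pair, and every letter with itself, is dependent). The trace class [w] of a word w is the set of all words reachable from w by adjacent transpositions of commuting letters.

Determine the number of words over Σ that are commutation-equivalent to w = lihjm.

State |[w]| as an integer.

#0=l has no predecessor
#1=i depends on [0:l]
#2=h depends on [0:l]
#3=j depends on [1:i]
#4=m depends on [3:j]
sources: [0:l]
N(rest) = Σ N(rest − s) over sources s of rest; N(one piece) = 1:
  size 1 → [2]=1  [4]=1
  size 2 → [2,4]=2  [3,4]=1
  size 3 → [1,3,4]=1  [2,3,4]=3
  first=0(l) contributes 4

4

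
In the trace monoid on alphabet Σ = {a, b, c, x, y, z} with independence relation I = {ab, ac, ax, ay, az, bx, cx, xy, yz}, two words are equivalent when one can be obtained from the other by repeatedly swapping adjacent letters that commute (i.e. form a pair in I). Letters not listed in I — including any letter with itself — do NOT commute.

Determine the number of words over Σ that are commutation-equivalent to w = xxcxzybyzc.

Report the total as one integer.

28

0(x) covers ∅
1(x) covers 0:x
2(c) covers ∅
3(x) covers 1:x
4(z) covers 2:c, 3:x
5(y) covers 2:c
6(b) covers 4:z, 5:y
7(y) covers 6:b
8(z) covers 6:b
9(c) covers 7:y, 8:z
floor of heap: 0:x, 2:c
completions by unplaced set U, small U first (add the entries for U minus each lowest piece of U):
  |U|=1: {9}:1
  |U|=2: {7,9}:1  {8,9}:1
  |U|=3: {7,8,9}:2
  |U|=4: {6,7,8,9}:2
  |U|=5: {4,6,7,8,9}:2  {5,6,7,8,9}:2
  |U|=6: {3,4,6,7,8,9}:2  {4,5,6,7,8,9}:4
  |U|=7: {1,3,4,6,7,8,9}:2  {2,4,5,6,7,8,9}:4  {3,4,5,6,7,8,9}:6
  |U|=8: {0,1,3,4,6,7,8,9}:2  {1,3,4,5,6,7,8,9}:8  {2,3,4,5,6,7,8,9}:10
  start at 0(x): 18
  start at 2(c): 10
sum over floor = 28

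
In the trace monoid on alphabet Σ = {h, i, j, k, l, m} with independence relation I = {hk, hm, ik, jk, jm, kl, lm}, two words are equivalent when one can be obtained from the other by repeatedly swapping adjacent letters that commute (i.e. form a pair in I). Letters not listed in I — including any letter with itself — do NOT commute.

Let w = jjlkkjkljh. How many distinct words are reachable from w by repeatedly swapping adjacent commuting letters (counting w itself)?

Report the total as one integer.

120

0(j) covers ∅
1(j) covers 0:j
2(l) covers 1:j
3(k) covers ∅
4(k) covers 3:k
5(j) covers 2:l
6(k) covers 4:k
7(l) covers 5:j
8(j) covers 7:l
9(h) covers 8:j
floor of heap: 0:j, 3:k
completions by unplaced set U, small U first (add the entries for U minus each lowest piece of U):
  |U|=1: {6}:1  {9}:1
  |U|=2: {4,6}:1  {6,9}:2  {8,9}:1
  |U|=3: {3,4,6}:1  {4,6,9}:3  {6,8,9}:3  {7,8,9}:1
  |U|=4: {3,4,6,9}:4  {4,6,8,9}:6  {5,7,8,9}:1  {6,7,8,9}:4
  |U|=5: {2,5,7,8,9}:1  {3,4,6,8,9}:10  {4,6,7,8,9}:10  {5,6,7,8,9}:5
  |U|=6: {1,2,5,7,8,9}:1  {2,5,6,7,8,9}:6  {3,4,6,7,8,9}:20  {4,5,6,7,8,9}:15
  |U|=7: {0,1,2,5,7,8,9}:1  {1,2,5,6,7,8,9}:7  {2,4,5,6,7,8,9}:21  {3,4,5,6,7,8,9}:35
  |U|=8: {0,1,2,5,6,7,8,9}:8  {1,2,4,5,6,7,8,9}:28  {2,3,4,5,6,7,8,9}:56
  start at 0(j): 84
  start at 3(k): 36
sum over floor = 120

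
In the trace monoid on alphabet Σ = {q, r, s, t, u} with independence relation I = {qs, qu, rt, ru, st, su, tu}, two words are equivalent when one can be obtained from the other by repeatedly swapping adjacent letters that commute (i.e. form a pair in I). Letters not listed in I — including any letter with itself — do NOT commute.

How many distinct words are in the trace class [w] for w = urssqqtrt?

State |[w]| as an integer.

279

#0=u has no predecessor
#1=r has no predecessor
#2=s depends on [1:r]
#3=s depends on [2:s]
#4=q depends on [1:r]
#5=q depends on [4:q]
#6=t depends on [5:q]
#7=r depends on [3:s, 5:q]
#8=t depends on [6:t]
sources: [0:u, 1:r]
N(rest) = Σ N(rest − s) over sources s of rest; N(one piece) = 1:
  size 1 → [0]=1  [7]=1  [8]=1
  size 2 → [0,7]=2  [0,8]=2  [3,7]=1  [6,8]=1  [7,8]=2
  size 3 → [0,3,7]=3  [0,6,8]=3  [0,7,8]=6  [2,3,7]=1  [3,7,8]=3  [6,7,8]=3
  size 4 → [0,2,3,7]=4  [0,3,7,8]=12  [0,6,7,8]=12  [2,3,7,8]=4  [3,6,7,8]=6  [5,6,7,8]=3
  size 5 → [0,2,3,7,8]=20  [0,3,6,7,8]=30  [0,5,6,7,8]=15  [2,3,6,7,8]=10  [3,5,6,7,8]=9  [4,5,6,7,8]=3
  size 6 → [0,2,3,6,7,8]=60  [0,3,5,6,7,8]=54  [0,4,5,6,7,8]=18  [2,3,5,6,7,8]=19  [3,4,5,6,7,8]=12
  size 7 → [0,2,3,5,6,7,8]=133  [0,3,4,5,6,7,8]=84  [2,3,4,5,6,7,8]=31
  first=0(u) contributes 31
  first=1(r) contributes 248
|[w]| = 279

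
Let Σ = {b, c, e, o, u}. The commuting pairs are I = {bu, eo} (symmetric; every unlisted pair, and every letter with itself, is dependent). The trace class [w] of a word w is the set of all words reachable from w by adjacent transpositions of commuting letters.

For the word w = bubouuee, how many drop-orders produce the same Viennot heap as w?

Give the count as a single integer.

3

0(b) covers ∅
1(u) covers ∅
2(b) covers 0:b
3(o) covers 1:u, 2:b
4(u) covers 3:o
5(u) covers 4:u
6(e) covers 5:u
7(e) covers 6:e
floor of heap: 0:b, 1:u
completions by unplaced set U, small U first (add the entries for U minus each lowest piece of U):
  |U|=1: {7}:1
  |U|=2: {6,7}:1
  |U|=3: {5,6,7}:1
  |U|=4: {4,5,6,7}:1
  |U|=5: {3,4,5,6,7}:1
  |U|=6: {1,3,4,5,6,7}:1  {2,3,4,5,6,7}:1
  start at 0(b): 2
  start at 1(u): 1
sum over floor = 3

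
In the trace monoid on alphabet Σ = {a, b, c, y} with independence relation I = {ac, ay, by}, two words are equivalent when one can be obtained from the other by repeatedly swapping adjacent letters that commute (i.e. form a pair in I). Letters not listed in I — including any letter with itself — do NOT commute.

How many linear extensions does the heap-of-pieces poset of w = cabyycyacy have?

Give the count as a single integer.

piece 0:c — minimal
piece 1:a — minimal
piece 2:b rests on {0:c, 1:a}
piece 3:y rests on {0:c}
piece 4:y rests on {3:y}
piece 5:c rests on {2:b, 4:y}
piece 6:y rests on {5:c}
piece 7:a rests on {2:b}
piece 8:c rests on {6:y}
piece 9:y rests on {8:c}
minimal pieces: {0:c, 1:a}
ways to finish when only these pieces remain (= sum over removing one remaining piece with nothing left below it):
  1 left: {7}→1  {9}→1
  2 left: {7,9}→2  {8,9}→1
  3 left: {6,8,9}→1  {7,8,9}→3
  4 left: {5,6,8,9}→1  {6,7,8,9}→4
  5 left: {4,5,6,8,9}→1  {5,6,7,8,9}→5
  6 left: {2,5,6,7,8,9}→5  {3,4,5,6,8,9}→1  {4,5,6,7,8,9}→6
  7 left: {1,2,5,6,7,8,9}→5  {2,4,5,6,7,8,9}→11  {3,4,5,6,7,8,9}→7
  8 left: {1,2,4,5,6,7,8,9}→16  {2,3,4,5,6,7,8,9}→18
  placing 0:c first → 34 extensions
  placing 1:a first → 18 extensions
total linear extensions = 52

52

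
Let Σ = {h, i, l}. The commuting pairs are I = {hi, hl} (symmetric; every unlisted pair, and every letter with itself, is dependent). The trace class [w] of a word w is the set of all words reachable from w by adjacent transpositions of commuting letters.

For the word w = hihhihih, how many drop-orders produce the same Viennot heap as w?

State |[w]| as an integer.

#0=h has no predecessor
#1=i has no predecessor
#2=h depends on [0:h]
#3=h depends on [2:h]
#4=i depends on [1:i]
#5=h depends on [3:h]
#6=i depends on [4:i]
#7=h depends on [5:h]
sources: [0:h, 1:i]
N(rest) = Σ N(rest − s) over sources s of rest; N(one piece) = 1:
  size 1 → [6]=1  [7]=1
  size 2 → [4,6]=1  [5,7]=1  [6,7]=2
  size 3 → [1,4,6]=1  [3,5,7]=1  [4,6,7]=3  [5,6,7]=3
  size 4 → [1,4,6,7]=4  [2,3,5,7]=1  [3,5,6,7]=4  [4,5,6,7]=6
  size 5 → [0,2,3,5,7]=1  [1,4,5,6,7]=10  [2,3,5,6,7]=5  [3,4,5,6,7]=10
  size 6 → [0,2,3,5,6,7]=6  [1,3,4,5,6,7]=20  [2,3,4,5,6,7]=15
  first=0(h) contributes 35
  first=1(i) contributes 21
|[w]| = 56

56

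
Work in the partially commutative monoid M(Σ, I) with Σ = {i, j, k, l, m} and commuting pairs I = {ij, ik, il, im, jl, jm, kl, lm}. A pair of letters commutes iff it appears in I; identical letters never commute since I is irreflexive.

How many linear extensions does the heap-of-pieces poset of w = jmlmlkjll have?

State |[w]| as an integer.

378

#0=j has no predecessor
#1=m has no predecessor
#2=l has no predecessor
#3=m depends on [1:m]
#4=l depends on [2:l]
#5=k depends on [0:j, 3:m]
#6=j depends on [5:k]
#7=l depends on [4:l]
#8=l depends on [7:l]
sources: [0:j, 1:m, 2:l]
N(rest) = Σ N(rest − s) over sources s of rest; N(one piece) = 1:
  size 1 → [6]=1  [8]=1
  size 2 → [5,6]=1  [6,8]=2  [7,8]=1
  size 3 → [0,5,6]=1  [3,5,6]=1  [4,7,8]=1  [5,6,8]=3  [6,7,8]=3
  size 4 → [0,3,5,6]=2  [0,5,6,8]=4  [1,3,5,6]=1  [2,4,7,8]=1  [3,5,6,8]=4  [4,6,7,8]=4  [5,6,7,8]=6
  size 5 → [0,1,3,5,6]=3  [0,3,5,6,8]=10  [0,5,6,7,8]=10  [1,3,5,6,8]=5  [2,4,6,7,8]=5  [3,5,6,7,8]=10  [4,5,6,7,8]=10
  size 6 → [0,1,3,5,6,8]=18  [0,3,5,6,7,8]=30  [0,4,5,6,7,8]=20  [1,3,5,6,7,8]=15  [2,4,5,6,7,8]=15  [3,4,5,6,7,8]=20
  size 7 → [0,1,3,5,6,7,8]=63  [0,2,4,5,6,7,8]=35  [0,3,4,5,6,7,8]=70  [1,3,4,5,6,7,8]=35  [2,3,4,5,6,7,8]=35
  first=0(j) contributes 70
  first=1(m) contributes 140
  first=2(l) contributes 168
|[w]| = 378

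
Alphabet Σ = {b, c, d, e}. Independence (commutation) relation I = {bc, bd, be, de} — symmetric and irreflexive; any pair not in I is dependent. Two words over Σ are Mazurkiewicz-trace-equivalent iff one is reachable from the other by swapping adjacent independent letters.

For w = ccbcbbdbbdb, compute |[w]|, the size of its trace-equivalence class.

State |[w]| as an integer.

drop 0:c onto floor
drop 1:c onto {0:c}
drop 2:b onto floor
drop 3:c onto {1:c}
drop 4:b onto {2:b}
drop 5:b onto {4:b}
drop 6:d onto {3:c}
drop 7:b onto {5:b}
drop 8:b onto {7:b}
drop 9:d onto {6:d}
drop 10:b onto {8:b}
ground layer = {0:c, 2:b}
drop-orders for the pieces not yet dropped (sum over which currently-grounded one goes next):
  1 to go: {9} 1  {10} 1
  2 to go: {6,9} 1  {8,10} 1  {9,10} 2
  3 to go: {3,6,9} 1  {6,9,10} 3  {7,8,10} 1  {8,9,10} 3
  4 to go: {1,3,6,9} 1  {3,6,9,10} 4  {5,7,8,10} 1  {6,8,9,10} 6  {7,8,9,10} 4
  5 to go: {0,1,3,6,9} 1  {1,3,6,9,10} 5  {3,6,8,9,10} 10  {4,5,7,8,10} 1  {5,7,8,9,10} 5  {6,7,8,9,10} 10
  6 to go: {0,1,3,6,9,10} 6  {1,3,6,8,9,10} 15  {2,4,5,7,8,10} 1  {3,6,7,8,9,10} 20  {4,5,7,8,9,10} 6  {5,6,7,8,9,10} 15
  7 to go: {0,1,3,6,8,9,10} 21  {1,3,6,7,8,9,10} 35  {2,4,5,7,8,9,10} 7  {3,5,6,7,8,9,10} 35  {4,5,6,7,8,9,10} 21
  8 to go: {0,1,3,6,7,8,9,10} 56  {1,3,5,6,7,8,9,10} 70  {2,4,5,6,7,8,9,10} 28  {3,4,5,6,7,8,9,10} 56
  9 to go: {0,1,3,5,6,7,8,9,10} 126  {1,3,4,5,6,7,8,9,10} 126  {2,3,4,5,6,7,8,9,10} 84
  if 0:c drops first: 210 orders
  if 2:b drops first: 252 orders
heap linearizations: 462

462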